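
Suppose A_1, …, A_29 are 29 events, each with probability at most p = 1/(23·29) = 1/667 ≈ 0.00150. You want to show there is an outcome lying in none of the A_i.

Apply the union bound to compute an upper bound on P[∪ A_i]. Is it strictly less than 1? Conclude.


Union bound: P[∪_{i=1}^{29} A_i] ≤ Σ_i P[A_i] ≤ 29·p = 29·(1/667) = 1/23.
Numerically: 1/23 ≈ 0.04348.
Is 1/23 < 1? YES.
Since P[∪ A_i] ≤ 1/23 < 1, the complement has P[∩ A_i^c] ≥ 1 − 1/23 = 22/23 > 0, so some outcome avoids every A_i.

29·p = 1/23 ≈ 0.04348; existence CERTIFIED by the union bound.


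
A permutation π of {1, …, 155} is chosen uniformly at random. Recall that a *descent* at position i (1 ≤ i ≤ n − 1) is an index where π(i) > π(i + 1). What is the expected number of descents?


Write X = Σ X_I over i = 1, …, 154, with X_I the indicator of one descent.
There are 154 indicators.
For each fixed i, the pair (π(i), π(i+1)) is a uniformly random ordered pair of distinct values from {1, …, 155}; by symmetry P[π(i) > π(i+1)] = 1/2.
By linearity: E[X] = 154 · (1/2) = (155 − 1) · (1/2) = 77 ≈ 77.000.

E[X] = 77 = 77.000.


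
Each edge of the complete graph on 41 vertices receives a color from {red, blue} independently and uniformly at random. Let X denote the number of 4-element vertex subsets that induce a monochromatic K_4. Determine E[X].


Let X = Σ_S X_S over the C(41, 4) = 101270 subsets S of size 4, where X_S = 1 if the K_4 on S is monochromatic.
For a fixed S, the K_4 on S has C(4, 2) = 6 edges. P[all 6 edges red] = (1/2)^6, and likewise for blue, so P[monochromatic] = 2·(1/2)^6 = 2^{1 − 6} = 1/32.
By linearity: E[X] = C(41, 4) · 2^{1 − 6} = 101270 · 1/32 = 50635/16.
Numerically: E[X] ≈ 3164.6875.

E[X] = C(41,4)·2^(1−C(4,2)) = 50635/16 ≈ 3164.6875.


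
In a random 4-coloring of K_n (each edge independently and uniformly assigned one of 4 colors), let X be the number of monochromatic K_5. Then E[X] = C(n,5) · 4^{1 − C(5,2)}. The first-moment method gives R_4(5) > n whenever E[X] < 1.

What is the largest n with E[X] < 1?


We need C(n, 5) · 4^{1 − 10} < 1, i.e. C(n, 5) < 4^{10 − 1} = 262144.
Check values of n near the boundary:
  n = 27: C(27, 5) = 80730; 80730 < 262144? YES
  n = 28: C(28, 5) = 98280; 98280 < 262144? YES
  n = 29: C(29, 5) = 118755; 118755 < 262144? YES
  n = 30: C(30, 5) = 142506; 142506 < 262144? YES
  n = 31: C(31, 5) = 169911; 169911 < 262144? YES
  n = 32: C(32, 5) = 201376; 201376 < 262144? YES
  n = 33: C(33, 5) = 237336; 237336 < 262144? YES
  n = 34: C(34, 5) = 278256; 278256 < 262144? NO
  n = 35: C(35, 5) = 324632; 324632 < 262144? NO
  n = 36: C(36, 5) = 376992; 376992 < 262144? NO
The largest n with C(n, 5) < 262144 is n = 33 (where E[X] = 29667/32768 ≈ 0.905365). Hence R_4(5) > 33, i.e. R_4(5) ≥ 34.

Largest n = 33; hence R_4(5) > 33.


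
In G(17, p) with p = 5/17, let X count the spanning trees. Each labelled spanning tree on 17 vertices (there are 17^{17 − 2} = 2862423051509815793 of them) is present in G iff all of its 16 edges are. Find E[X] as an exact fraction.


K_17 has 17^{17 − 2} = 2862423051509815793 labelled spanning trees.
For each such spanning tree H, let X_H = 1 if all 16 edges of H are present in G. Then P[X_H = 1] = p^{16} = (5/17)^{16} = 152587890625/48661191875666868481.
By linearity of expectation: E[X] = Σ_H E[X_H] = 2862423051509815793 · p^{16} = 2862423051509815793 · 152587890625/48661191875666868481 = 152587890625/17.
Numerically: E[X] ≈ 8.9758e+09.

E[X] = 2862423051509815793 · (5/17)^{16} = 152587890625/17 ≈ 8.9758e+09.


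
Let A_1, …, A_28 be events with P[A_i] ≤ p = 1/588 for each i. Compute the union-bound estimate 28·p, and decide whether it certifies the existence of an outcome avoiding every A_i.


Union bound: P[∪_{i=1}^{28} A_i] ≤ Σ_i P[A_i] ≤ 28·p = 28·(1/588) = 1/21.
Numerically: 1/21 ≈ 0.048.
Is 1/21 < 1? YES.
Since P[∪ A_i] ≤ 1/21 < 1, the complement has P[∩ A_i^c] ≥ 1 − 1/21 = 20/21 > 0, so some outcome avoids every A_i.

28·p = 1/21 ≈ 0.048; existence CERTIFIED by the union bound.


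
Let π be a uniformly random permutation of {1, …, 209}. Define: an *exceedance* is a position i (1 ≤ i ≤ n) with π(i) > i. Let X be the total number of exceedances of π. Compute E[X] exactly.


Write X = Σ_{i=1}^{209} X_i, where X_i = 1_{π(i) > i}.
For each fixed i, π(i) is uniform over {1, …, 209} (marginal of a uniform permutation), so P[π(i) > i] = (n − i)/n. Summing: Σ_{i=1}^{209} (n − i)/n = (0 + 1 + … + 208)/209 = 209(209 − 1)/(2·209) = (209 − 1)/2.
Hence E[X] = Σ_{i=1}^{209} (209 − i)/209 = 104 ≈ 104.000000.

E[X] = 104 = 104.000000.


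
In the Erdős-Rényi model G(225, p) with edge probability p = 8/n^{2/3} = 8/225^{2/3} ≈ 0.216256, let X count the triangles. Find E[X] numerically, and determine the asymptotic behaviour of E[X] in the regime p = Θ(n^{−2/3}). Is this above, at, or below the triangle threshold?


Number of potential triangles: C(225, 3) = 1873200.
Each occurs with probability p³ ≈ (0.216256)³ ≈ 1.01135802e-02.
By linearity: E[X] = C(225, 3)·p³ ≈ 1873200 · 1.01135802e-02 ≈ 18944.758519.
Since α = 2/3 < 1, p = c/n^{2/3} ≫ 1/n is above the triangle threshold p ~ 1/n. Asymptotically E[X] ~ (c³/6)·n^{3(1−α)} = (8³/6)·n^{1} → ∞; triangles are abundant w.h.p.

E[X] ≈ 18944.758519; in regime p = Θ(1/n^{2/3}) E[X] diverges (above the triangle threshold p ~ 1/n).


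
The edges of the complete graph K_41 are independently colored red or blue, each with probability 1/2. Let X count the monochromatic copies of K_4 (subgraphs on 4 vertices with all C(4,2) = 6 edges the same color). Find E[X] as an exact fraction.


Let X = Σ_S X_S over the C(41, 4) = 101270 subsets S of size 4, where X_S = 1 if the K_4 on S is monochromatic.
For a fixed S, the K_4 on S has C(4, 2) = 6 edges. P[all 6 edges red] = (1/2)^6, and likewise for blue, so P[monochromatic] = 2·(1/2)^6 = 2^{1 − 6} = 1/32.
By linearity of expectation: E[X] = C(41, 4) · 2^{1 − 6} = 101270 · 1/32 = 50635/16.
Numerically: E[X] ≈ 3164.6875.

E[X] = C(41,4)·2^(1−C(4,2)) = 50635/16 ≈ 3164.6875.


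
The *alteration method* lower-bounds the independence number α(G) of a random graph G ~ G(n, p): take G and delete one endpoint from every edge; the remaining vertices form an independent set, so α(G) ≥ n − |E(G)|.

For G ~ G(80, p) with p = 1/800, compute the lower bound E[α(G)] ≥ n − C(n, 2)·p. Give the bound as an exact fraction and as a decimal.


E[|E(G)|] = C(80, 2)·p = 3160 · (1/800) = 79/20.
E[α(G)] ≥ n − E[|E(G)|] = 80 − 79/20 = 1521/20.
Numerically: ≈ 76.0500.
(This is only a lower bound; the true E[α(G)] may be larger.)

E[α(G)] ≥ 1521/20 ≈ 76.0500.


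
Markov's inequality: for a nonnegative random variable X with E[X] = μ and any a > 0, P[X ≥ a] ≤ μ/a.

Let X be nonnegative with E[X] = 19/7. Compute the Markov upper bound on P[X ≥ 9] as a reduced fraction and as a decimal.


μ = E[X] = 19/7, a = 9.
Markov: P[X ≥ 9] ≤ μ/a = (19/7)/9 = 19/63.
Numerically: ≈ 0.301587.
(Since a = 9 > μ = 2.714286, the bound 19/63 is < 1 and informative.)

P[X ≥ 9] ≤ 19/63 ≈ 0.301587.


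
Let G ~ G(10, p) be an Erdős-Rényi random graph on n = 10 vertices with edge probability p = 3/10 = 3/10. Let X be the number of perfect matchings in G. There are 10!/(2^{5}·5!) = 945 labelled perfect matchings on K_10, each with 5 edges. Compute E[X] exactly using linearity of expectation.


K_10 has 10!/(2^{5}·5!) = 945 labelled perfect matchings.
For each such perfect matching H, let X_H = 1 if all 5 edges of H are present in G. Then P[X_H = 1] = p^{5} = (3/10)^{5} = 243/100000.
By linearity of expectation: E[X] = Σ_H E[X_H] = 945 · p^{5} = 945 · 243/100000 = 45927/20000.
Numerically: E[X] ≈ 2.296.

E[X] = 945 · (3/10)^{5} = 45927/20000 ≈ 2.296.


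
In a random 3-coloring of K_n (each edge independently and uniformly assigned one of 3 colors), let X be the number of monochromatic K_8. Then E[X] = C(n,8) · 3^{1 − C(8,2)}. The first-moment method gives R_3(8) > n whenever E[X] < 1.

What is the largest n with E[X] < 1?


We need C(n, 8) · 3^{1 − 28} < 1, i.e. C(n, 8) < 3^{28 − 1} = 7625597484987.
Check values of n near the boundary:
  n = 152: C(152, 8) = 5859727868575; 5859727868575 < 7625597484987? YES
  n = 153: C(153, 8) = 6183023199255; 6183023199255 < 7625597484987? YES
  n = 154: C(154, 8) = 6521818990995; 6521818990995 < 7625597484987? YES
  n = 155: C(155, 8) = 6876747915675; 6876747915675 < 7625597484987? YES
  n = 156: C(156, 8) = 7248464019225; 7248464019225 < 7625597484987? YES
  n = 157: C(157, 8) = 7637643295425; 7637643295425 < 7625597484987? NO
The largest n with C(n, 8) < 7625597484987 is n = 156 (where E[X] = 805384891025/847288609443 ≈ 0.950544). Hence R_3(8) > 156, i.e. R_3(8) ≥ 157.

Largest n = 156; hence R_3(8) > 156.


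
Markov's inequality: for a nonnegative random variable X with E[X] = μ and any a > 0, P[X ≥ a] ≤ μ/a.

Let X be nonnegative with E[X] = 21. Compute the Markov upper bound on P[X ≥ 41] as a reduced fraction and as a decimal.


μ = E[X] = 21, a = 41.
Markov: P[X ≥ 41] ≤ μ/a = (21)/41 = 21/41.
Numerically: ≈ 0.512.
(Since a = 41 > μ = 21.000, the bound 21/41 is < 1 and informative.)

P[X ≥ 41] ≤ 21/41 ≈ 0.512.


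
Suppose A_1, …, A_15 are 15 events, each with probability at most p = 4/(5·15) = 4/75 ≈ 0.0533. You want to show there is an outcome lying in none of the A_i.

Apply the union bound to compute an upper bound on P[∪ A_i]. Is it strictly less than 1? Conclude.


Union bound: P[∪_{i=1}^{15} A_i] ≤ Σ_i P[A_i] ≤ 15·p = 15·(4/75) = 4/5.
Numerically: 4/5 ≈ 0.8000.
Is 4/5 < 1? YES.
Since P[∪ A_i] ≤ 4/5 < 1, the complement has P[∩ A_i^c] ≥ 1 − 4/5 = 1/5 > 0, so some outcome avoids every A_i.

15·p = 4/5 ≈ 0.8000; existence CERTIFIED by the union bound.


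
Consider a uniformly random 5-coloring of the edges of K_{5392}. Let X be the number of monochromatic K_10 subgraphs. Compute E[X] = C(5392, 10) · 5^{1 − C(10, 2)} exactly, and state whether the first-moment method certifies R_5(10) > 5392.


E[X] = C(5392, 10) · 5^{1 − 45} = 5676873040158402483252283957448 · 5^{−44} = 5676873040158402483252283957448/5684341886080801486968994140625.
As a reduced fraction: E[X] = 5676873040158402483252283957448/5684341886080801486968994140625 ≈ 0.9986861.
Is E[X] < 1? YES.
Since E[X] < 1, there exists a 5-coloring of K_{5392} with no monochromatic K_10; hence R_5(10) > 5392.

E[X] = 5676873040158402483252283957448/5684341886080801486968994140625 ≈ 0.9986861; E[X] < 1, so R_5(10) > 5392.


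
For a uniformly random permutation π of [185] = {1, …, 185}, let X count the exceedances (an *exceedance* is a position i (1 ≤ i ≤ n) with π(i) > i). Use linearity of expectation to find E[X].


Write X = Σ_{i=1}^{185} X_i, where X_i = 1_{π(i) > i}.
For each fixed i, π(i) is uniform over {1, …, 185} (marginal of a uniform permutation), so P[π(i) > i] = (n − i)/n. Summing: Σ_{i=1}^{185} (n − i)/n = (0 + 1 + … + 184)/185 = 185(185 − 1)/(2·185) = (185 − 1)/2.
Hence E[X] = Σ_{i=1}^{185} (185 − i)/185 = 92 ≈ 92.0000.

E[X] = 92 = 92.0000.


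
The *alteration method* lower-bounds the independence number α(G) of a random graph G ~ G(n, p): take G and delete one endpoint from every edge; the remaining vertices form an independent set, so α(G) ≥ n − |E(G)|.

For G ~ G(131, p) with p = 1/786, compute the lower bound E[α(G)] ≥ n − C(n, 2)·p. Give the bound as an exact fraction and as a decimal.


E[|E(G)|] = C(131, 2)·p = 8515 · (1/786) = 65/6.
E[α(G)] ≥ n − E[|E(G)|] = 131 − 65/6 = 721/6.
Numerically: ≈ 120.167.
(This is only a lower bound; the true E[α(G)] may be larger.)

E[α(G)] ≥ 721/6 ≈ 120.167.


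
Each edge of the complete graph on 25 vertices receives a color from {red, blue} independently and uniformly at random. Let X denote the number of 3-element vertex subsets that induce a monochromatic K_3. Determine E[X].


Let X = Σ_S X_S over the C(25, 3) = 2300 subsets S of size 3, where X_S = 1 if the K_3 on S is monochromatic.
For a fixed S, the K_3 on S has C(3, 2) = 3 edges. P[all 3 edges red] = (1/2)^3, and likewise for blue, so P[monochromatic] = 2·(1/2)^3 = 2^{1 − 3} = 1/4.
By linearity of expectation: E[X] = C(25, 3) · 2^{1 − 3} = 2300 · 1/4 = 575.
Numerically: E[X] ≈ 575.000000.

E[X] = C(25,3)·2^(1−C(3,2)) = 575 ≈ 575.000000.


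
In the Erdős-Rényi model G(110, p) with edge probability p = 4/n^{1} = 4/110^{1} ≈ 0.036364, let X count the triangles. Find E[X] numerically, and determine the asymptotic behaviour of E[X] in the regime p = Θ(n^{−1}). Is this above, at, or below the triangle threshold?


Number of potential triangles: C(110, 3) = 215820.
Each occurs with probability p³ ≈ (0.036364)³ ≈ 4.8084147e-05.
By linearity: E[X] = C(110, 3)·p³ ≈ 215820 · 4.8084147e-05 ≈ 10.37752.
Here α = 1, so p = 4/n is exactly at the triangle threshold p ~ 1/n. Asymptotically E[X] → c³/6 = 4³/6 = 32/3 ≈ 10.66667, a bounded constant. In this regime the triangle count is asymptotically Poisson(c³/6).

E[X] ≈ 10.37752; in regime p = Θ(1/n^{1}) E[X] stays bounded (at the triangle threshold p ~ 1/n).


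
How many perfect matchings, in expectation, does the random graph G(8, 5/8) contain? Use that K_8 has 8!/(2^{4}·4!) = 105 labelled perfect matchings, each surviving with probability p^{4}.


K_8 has 8!/(2^{4}·4!) = 105 labelled perfect matchings.
For each such perfect matching H, let X_H = 1 if all 4 edges of H are present in G. Then P[X_H = 1] = p^{4} = (5/8)^{4} = 625/4096.
Summing the indicators: E[X] = Σ_H E[X_H] = 105 · p^{4} = 105 · 625/4096 = 65625/4096.
Numerically: E[X] ≈ 16.

E[X] = 105 · (5/8)^{4} = 65625/4096 ≈ 16.


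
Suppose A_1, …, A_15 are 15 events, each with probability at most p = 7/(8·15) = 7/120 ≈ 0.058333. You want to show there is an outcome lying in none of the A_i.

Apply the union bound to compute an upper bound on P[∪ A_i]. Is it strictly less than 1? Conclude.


Union bound: P[∪_{i=1}^{15} A_i] ≤ Σ_i P[A_i] ≤ 15·p = 15·(7/120) = 7/8.
Numerically: 7/8 ≈ 0.875000.
Is 7/8 < 1? YES.
Since P[∪ A_i] ≤ 7/8 < 1, the complement has P[∩ A_i^c] ≥ 1 − 7/8 = 1/8 > 0, so some outcome avoids every A_i.

15·p = 7/8 ≈ 0.875000; existence CERTIFIED by the union bound.


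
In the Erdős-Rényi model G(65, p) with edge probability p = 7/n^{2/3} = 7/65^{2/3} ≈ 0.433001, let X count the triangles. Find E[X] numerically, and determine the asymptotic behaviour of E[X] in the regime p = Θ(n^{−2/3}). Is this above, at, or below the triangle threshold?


Number of potential triangles: C(65, 3) = 43680.
Each occurs with probability p³ ≈ (0.433001)³ ≈ 8.11834320e-02.
By linearity: E[X] = C(65, 3)·p³ ≈ 43680 · 8.11834320e-02 ≈ 3546.092308.
Since α = 2/3 < 1, p = c/n^{2/3} ≫ 1/n is above the triangle threshold p ~ 1/n. Asymptotically E[X] ~ (c³/6)·n^{3(1−α)} = (7³/6)·n^{1} → ∞; triangles are abundant w.h.p.

E[X] ≈ 3546.092308; in regime p = Θ(1/n^{2/3}) E[X] diverges (above the triangle threshold p ~ 1/n).


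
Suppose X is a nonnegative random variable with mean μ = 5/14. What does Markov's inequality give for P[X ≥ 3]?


μ = E[X] = 5/14, a = 3.
Markov: P[X ≥ 3] ≤ μ/a = (5/14)/3 = 5/42.
Numerically: ≈ 0.1190.
(Since a = 3 > μ = 0.3571, the bound 5/42 is < 1 and informative.)

P[X ≥ 3] ≤ 5/42 ≈ 0.1190.


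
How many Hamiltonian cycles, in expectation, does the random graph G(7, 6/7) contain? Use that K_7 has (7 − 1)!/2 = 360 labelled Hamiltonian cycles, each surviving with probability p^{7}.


K_7 has (7 − 1)!/2 = 360 labelled Hamiltonian cycles.
For each such Hamiltonian cycle H, let X_H = 1 if all 7 edges of H are present in G. Then P[X_H = 1] = p^{7} = (6/7)^{7} = 279936/823543.
Summing the indicators: E[X] = Σ_H E[X_H] = 360 · p^{7} = 360 · 279936/823543 = 100776960/823543.
Numerically: E[X] ≈ 122.4.

E[X] = 360 · (6/7)^{7} = 100776960/823543 ≈ 122.4.


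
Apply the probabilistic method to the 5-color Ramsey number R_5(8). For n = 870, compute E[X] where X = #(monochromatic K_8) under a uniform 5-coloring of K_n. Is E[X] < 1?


E[X] = C(870, 8) · 5^{1 − 28} = 7881626782940464620 · 5^{−27} = 7881626782940464620/7450580596923828125.
As a reduced fraction: E[X] = 1576325356588092924/1490116119384765625 ≈ 1.05785.
Is E[X] < 1? NO.
Since E[X] ≥ 1, the first-moment bound is inconclusive at n = 870; it does NOT by itself certify R_5(8) > 870.

E[X] = 1576325356588092924/1490116119384765625 ≈ 1.05785; E[X] ≥ 1; first-moment method inconclusive here.


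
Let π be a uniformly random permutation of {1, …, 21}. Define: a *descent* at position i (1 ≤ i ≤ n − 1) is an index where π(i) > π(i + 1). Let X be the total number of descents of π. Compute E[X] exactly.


Write X = Σ X_I over i = 1, …, 20, with X_I the indicator of one descent.
There are 20 indicators.
For each fixed i, the pair (π(i), π(i+1)) is a uniformly random ordered pair of distinct values from {1, …, 21}; by symmetry P[π(i) > π(i+1)] = 1/2.
By linearity: E[X] = 20 · (1/2) = (21 − 1) · (1/2) = 10 ≈ 10.000000.

E[X] = 10 = 10.000000.


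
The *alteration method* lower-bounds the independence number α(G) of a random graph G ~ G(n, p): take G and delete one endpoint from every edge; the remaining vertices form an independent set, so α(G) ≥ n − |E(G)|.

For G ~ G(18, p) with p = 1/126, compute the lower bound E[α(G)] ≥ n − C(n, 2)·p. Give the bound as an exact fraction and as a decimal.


E[|E(G)|] = C(18, 2)·p = 153 · (1/126) = 17/14.
E[α(G)] ≥ n − E[|E(G)|] = 18 − 17/14 = 235/14.
Numerically: ≈ 16.785714.
(This is only a lower bound; the true E[α(G)] may be larger.)

E[α(G)] ≥ 235/14 ≈ 16.785714.


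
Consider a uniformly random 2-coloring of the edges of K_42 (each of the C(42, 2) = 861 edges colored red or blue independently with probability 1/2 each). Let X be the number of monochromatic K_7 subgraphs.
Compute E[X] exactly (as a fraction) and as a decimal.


Let X = Σ_S X_S over the C(42, 7) = 26978328 subsets S of size 7, where X_S = 1 if the K_7 on S is monochromatic.
For a fixed S, the K_7 on S has C(7, 2) = 21 edges. P[all 21 edges red] = (1/2)^21, and likewise for blue, so P[monochromatic] = 2·(1/2)^21 = 2^{1 − 21} = 1/1048576.
Summing: E[X] = C(42, 7) · 2^{1 − 21} = 26978328 · 1/1048576 = 3372291/131072.
Numerically: E[X] ≈ 25.7285.

E[X] = C(42,7)·2^(1−C(7,2)) = 3372291/131072 ≈ 25.7285.


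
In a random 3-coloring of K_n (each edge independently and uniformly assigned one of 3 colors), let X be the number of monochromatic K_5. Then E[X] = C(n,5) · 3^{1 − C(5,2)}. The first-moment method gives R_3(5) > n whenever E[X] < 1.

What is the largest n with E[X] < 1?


We need C(n, 5) · 3^{1 − 10} < 1, i.e. C(n, 5) < 3^{10 − 1} = 19683.
Check values of n near the boundary:
  n = 16: C(16, 5) = 4368; 4368 < 19683? YES
  n = 17: C(17, 5) = 6188; 6188 < 19683? YES
  n = 18: C(18, 5) = 8568; 8568 < 19683? YES
  n = 19: C(19, 5) = 11628; 11628 < 19683? YES
  n = 20: C(20, 5) = 15504; 15504 < 19683? YES
  n = 21: C(21, 5) = 20349; 20349 < 19683? NO
The largest n with C(n, 5) < 19683 is n = 20 (where E[X] = 5168/6561 ≈ 0.7876848). Hence R_3(5) > 20, i.e. R_3(5) ≥ 21.

Largest n = 20; hence R_3(5) > 20.


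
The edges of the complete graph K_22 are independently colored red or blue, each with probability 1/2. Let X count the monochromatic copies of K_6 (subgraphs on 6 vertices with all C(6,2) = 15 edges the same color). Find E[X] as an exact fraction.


Let X = Σ_S X_S over the C(22, 6) = 74613 subsets S of size 6, where X_S = 1 if the K_6 on S is monochromatic.
For a fixed S, the K_6 on S has C(6, 2) = 15 edges. P[all 15 edges red] = (1/2)^15, and likewise for blue, so P[monochromatic] = 2·(1/2)^15 = 2^{1 − 15} = 1/16384.
Summing: E[X] = C(22, 6) · 2^{1 − 15} = 74613 · 1/16384 = 74613/16384.
Numerically: E[X] ≈ 4.554.

E[X] = C(22,6)·2^(1−C(6,2)) = 74613/16384 ≈ 4.554.


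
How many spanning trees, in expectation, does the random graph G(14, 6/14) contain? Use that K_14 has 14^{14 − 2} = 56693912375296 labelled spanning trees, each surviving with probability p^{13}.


K_14 has 14^{14 − 2} = 56693912375296 labelled spanning trees.
For each such spanning tree H, let X_H = 1 if all 13 edges of H are present in G. Then P[X_H = 1] = p^{13} = (3/7)^{13} = 1594323/96889010407.
By linearity: E[X] = Σ_H E[X_H] = 56693912375296 · p^{13} = 56693912375296 · 1594323/96889010407 = 6530347008/7.
Numerically: E[X] ≈ 9.3291e+08.

E[X] = 56693912375296 · (3/7)^{13} = 6530347008/7 ≈ 9.3291e+08.


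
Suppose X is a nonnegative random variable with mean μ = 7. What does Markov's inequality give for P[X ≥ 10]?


μ = E[X] = 7, a = 10.
Markov: P[X ≥ 10] ≤ μ/a = (7)/10 = 7/10.
Numerically: ≈ 0.70000.
(Since a = 10 > μ = 7.00000, the bound 7/10 is < 1 and informative.)

P[X ≥ 10] ≤ 7/10 ≈ 0.70000.


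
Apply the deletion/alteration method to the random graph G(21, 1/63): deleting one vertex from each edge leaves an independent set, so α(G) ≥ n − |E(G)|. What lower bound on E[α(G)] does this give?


E[|E(G)|] = C(21, 2)·p = 210 · (1/63) = 10/3.
E[α(G)] ≥ n − E[|E(G)|] = 21 − 10/3 = 53/3.
Numerically: ≈ 17.666667.
(This is only a lower bound; the true E[α(G)] may be larger.)

E[α(G)] ≥ 53/3 ≈ 17.666667.


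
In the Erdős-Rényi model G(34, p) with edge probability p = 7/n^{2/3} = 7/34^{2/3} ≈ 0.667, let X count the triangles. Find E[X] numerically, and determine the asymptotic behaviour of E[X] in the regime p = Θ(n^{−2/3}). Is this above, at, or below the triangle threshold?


Number of potential triangles: C(34, 3) = 5984.
Each occurs with probability p³ ≈ (0.667)³ ≈ 2.96713e-01.
By linearity: E[X] = C(34, 3)·p³ ≈ 5984 · 2.96713e-01 ≈ 1775.529.
Since α = 2/3 < 1, p = c/n^{2/3} ≫ 1/n is above the triangle threshold p ~ 1/n. Asymptotically E[X] ~ (c³/6)·n^{3(1−α)} = (7³/6)·n^{1} → ∞; triangles are abundant w.h.p.

E[X] ≈ 1775.529; in regime p = Θ(1/n^{2/3}) E[X] diverges (above the triangle threshold p ~ 1/n).


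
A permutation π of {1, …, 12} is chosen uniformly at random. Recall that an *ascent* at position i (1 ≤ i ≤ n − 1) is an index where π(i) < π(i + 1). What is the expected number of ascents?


Write X = Σ X_I over i = 1, …, 11, with X_I the indicator of one ascent.
There are 11 indicators.
For each fixed i, the pair (π(i), π(i+1)) is a uniformly random ordered pair of distinct values from {1, …, 12}; by symmetry P[π(i) < π(i+1)] = 1/2.
By linearity: E[X] = 11 · (1/2) = (12 − 1) · (1/2) = 11/2 ≈ 5.500.

E[X] = 11/2 = 5.500.


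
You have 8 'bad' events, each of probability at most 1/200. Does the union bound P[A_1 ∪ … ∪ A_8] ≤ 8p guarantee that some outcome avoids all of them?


Union bound: P[∪_{i=1}^{8} A_i] ≤ Σ_i P[A_i] ≤ 8·p = 8·(1/200) = 1/25.
Numerically: 1/25 ≈ 0.040000.
Is 1/25 < 1? YES.
Since P[∪ A_i] ≤ 1/25 < 1, the complement has P[∩ A_i^c] ≥ 1 − 1/25 = 24/25 > 0, so some outcome avoids every A_i.

8·p = 1/25 ≈ 0.040000; existence CERTIFIED by the union bound.


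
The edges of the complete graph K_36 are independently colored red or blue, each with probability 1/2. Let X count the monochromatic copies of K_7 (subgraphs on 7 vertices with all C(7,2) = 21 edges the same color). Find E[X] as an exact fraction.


Let X = Σ_S X_S over the C(36, 7) = 8347680 subsets S of size 7, where X_S = 1 if the K_7 on S is monochromatic.
For a fixed S, the K_7 on S has C(7, 2) = 21 edges. P[all 21 edges red] = (1/2)^21, and likewise for blue, so P[monochromatic] = 2·(1/2)^21 = 2^{1 − 21} = 1/1048576.
By linearity: E[X] = C(36, 7) · 2^{1 − 21} = 8347680 · 1/1048576 = 260865/32768.
Numerically: E[X] ≈ 7.960968.

E[X] = C(36,7)·2^(1−C(7,2)) = 260865/32768 ≈ 7.960968.


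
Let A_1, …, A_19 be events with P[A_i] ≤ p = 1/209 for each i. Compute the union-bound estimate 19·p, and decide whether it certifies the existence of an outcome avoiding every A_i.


Union bound: P[∪_{i=1}^{19} A_i] ≤ Σ_i P[A_i] ≤ 19·p = 19·(1/209) = 1/11.
Numerically: 1/11 ≈ 0.0909.
Is 1/11 < 1? YES.
Since P[∪ A_i] ≤ 1/11 < 1, the complement has P[∩ A_i^c] ≥ 1 − 1/11 = 10/11 > 0, so some outcome avoids every A_i.

19·p = 1/11 ≈ 0.0909; existence CERTIFIED by the union bound.


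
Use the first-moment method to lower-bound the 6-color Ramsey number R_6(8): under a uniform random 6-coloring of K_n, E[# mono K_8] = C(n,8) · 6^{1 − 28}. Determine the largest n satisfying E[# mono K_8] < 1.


We need C(n, 8) · 6^{1 − 28} < 1, i.e. C(n, 8) < 6^{28 − 1} = 1023490369077469249536.
Check values of n near the boundary:
  n = 1589: C(1589, 8) = 990389025825605844438; 990389025825605844438 < 1023490369077469249536? YES
  n = 1590: C(1590, 8) = 995397314198933813310; 995397314198933813310 < 1023490369077469249536? YES
  n = 1591: C(1591, 8) = 1000427749141189953870; 1000427749141189953870 < 1023490369077469249536? YES
  n = 1592: C(1592, 8) = 1005480414540892933435; 1005480414540892933435 < 1023490369077469249536? YES
  n = 1593: C(1593, 8) = 1010555394551193970323; 1010555394551193970323 < 1023490369077469249536? YES
  n = 1594: C(1594, 8) = 1015652773590544255167; 1015652773590544255167 < 1023490369077469249536? YES
  n = 1595: C(1595, 8) = 1020772636343363633895; 1020772636343363633895 < 1023490369077469249536? YES
  n = 1596: C(1596, 8) = 1025915067760710553965; 1025915067760710553965 < 1023490369077469249536? NO
The largest n with C(n, 8) < 1023490369077469249536 is n = 1595 (where E[X] = 113419181815929292655/113721152119718805504 ≈ 0.997345). Hence R_6(8) > 1595, i.e. R_6(8) ≥ 1596.

Largest n = 1595; hence R_6(8) > 1595.


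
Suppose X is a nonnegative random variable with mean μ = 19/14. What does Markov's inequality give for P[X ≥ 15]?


μ = E[X] = 19/14, a = 15.
Markov: P[X ≥ 15] ≤ μ/a = (19/14)/15 = 19/210.
Numerically: ≈ 0.090476.
(Since a = 15 > μ = 1.357143, the bound 19/210 is < 1 and informative.)

P[X ≥ 15] ≤ 19/210 ≈ 0.090476.


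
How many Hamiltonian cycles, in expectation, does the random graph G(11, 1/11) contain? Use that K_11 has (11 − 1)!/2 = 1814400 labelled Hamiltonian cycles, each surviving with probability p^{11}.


K_11 has (11 − 1)!/2 = 1814400 labelled Hamiltonian cycles.
For each such Hamiltonian cycle H, let X_H = 1 if all 11 edges of H are present in G. Then P[X_H = 1] = p^{11} = (1/11)^{11} = 1/285311670611.
Summing the indicators: E[X] = Σ_H E[X_H] = 1814400 · p^{11} = 1814400 · 1/285311670611 = 1814400/285311670611.
Numerically: E[X] ≈ 6.359e-06.

E[X] = 1814400 · (1/11)^{11} = 1814400/285311670611 ≈ 6.359e-06.


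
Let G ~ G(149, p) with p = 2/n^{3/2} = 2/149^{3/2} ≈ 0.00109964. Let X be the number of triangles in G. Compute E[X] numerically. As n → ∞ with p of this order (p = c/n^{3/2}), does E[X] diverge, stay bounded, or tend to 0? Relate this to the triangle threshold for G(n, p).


Number of potential triangles: C(149, 3) = 540274.
Each occurs with probability p³ ≈ (0.00109964)³ ≈ 1.32969421e-09.
By linearity: E[X] = C(149, 3)·p³ ≈ 540274 · 1.32969421e-09 ≈ 0.000718.
Since α = 3/2 > 1, p = c/n^{3/2} = o(1/n) is below the triangle threshold p ~ 1/n. Asymptotically E[X] ~ (c³/6)·n^{3(1−α)} = (2³/6)·n^{-1.5} → 0, so by Markov's inequality G has no triangles w.h.p.

E[X] ≈ 0.000718; in regime p = Θ(1/n^{3/2}) E[X] tends to 0 (below the triangle threshold p ~ 1/n).


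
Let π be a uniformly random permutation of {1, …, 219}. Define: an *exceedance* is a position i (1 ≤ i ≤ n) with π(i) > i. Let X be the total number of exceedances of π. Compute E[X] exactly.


Write X = Σ_{i=1}^{219} X_i, where X_i = 1_{π(i) > i}.
For each fixed i, π(i) is uniform over {1, …, 219} (marginal of a uniform permutation), so P[π(i) > i] = (n − i)/n. Summing: Σ_{i=1}^{219} (n − i)/n = (0 + 1 + … + 218)/219 = 219(219 − 1)/(2·219) = (219 − 1)/2.
Hence E[X] = Σ_{i=1}^{219} (219 − i)/219 = 109 ≈ 109.00000.

E[X] = 109 = 109.00000.


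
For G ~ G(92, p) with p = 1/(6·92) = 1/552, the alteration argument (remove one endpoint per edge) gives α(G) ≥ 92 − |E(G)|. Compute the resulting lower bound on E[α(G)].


E[|E(G)|] = C(92, 2)·p = 4186 · (1/552) = 91/12.
E[α(G)] ≥ n − E[|E(G)|] = 92 − 91/12 = 1013/12.
Numerically: ≈ 84.416667.
(This is only a lower bound; the true E[α(G)] may be larger.)

E[α(G)] ≥ 1013/12 ≈ 84.416667.


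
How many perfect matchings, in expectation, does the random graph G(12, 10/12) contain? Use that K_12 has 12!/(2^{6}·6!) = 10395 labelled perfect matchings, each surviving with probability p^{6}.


K_12 has 12!/(2^{6}·6!) = 10395 labelled perfect matchings.
For each such perfect matching H, let X_H = 1 if all 6 edges of H are present in G. Then P[X_H = 1] = p^{6} = (5/6)^{6} = 15625/46656.
Summing the indicators: E[X] = Σ_H E[X_H] = 10395 · p^{6} = 10395 · 15625/46656 = 6015625/1728.
Numerically: E[X] ≈ 3481.3.

E[X] = 10395 · (5/6)^{6} = 6015625/1728 ≈ 3481.3.


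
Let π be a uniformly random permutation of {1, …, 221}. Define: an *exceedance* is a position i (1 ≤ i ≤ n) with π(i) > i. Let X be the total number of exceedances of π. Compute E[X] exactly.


Write X = Σ_{i=1}^{221} X_i, where X_i = 1_{π(i) > i}.
For each fixed i, π(i) is uniform over {1, …, 221} (marginal of a uniform permutation), so P[π(i) > i] = (n − i)/n. Summing: Σ_{i=1}^{221} (n − i)/n = (0 + 1 + … + 220)/221 = 221(221 − 1)/(2·221) = (221 − 1)/2.
Hence E[X] = Σ_{i=1}^{221} (221 − i)/221 = 110 ≈ 110.0000.

E[X] = 110 = 110.0000.


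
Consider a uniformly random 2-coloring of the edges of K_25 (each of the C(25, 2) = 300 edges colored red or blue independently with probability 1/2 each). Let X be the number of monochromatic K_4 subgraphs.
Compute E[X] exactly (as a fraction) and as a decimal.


Let X = Σ_S X_S over the C(25, 4) = 12650 subsets S of size 4, where X_S = 1 if the K_4 on S is monochromatic.
For a fixed S, the K_4 on S has C(4, 2) = 6 edges. P[all 6 edges red] = (1/2)^6, and likewise for blue, so P[monochromatic] = 2·(1/2)^6 = 2^{1 − 6} = 1/32.
Summing: E[X] = C(25, 4) · 2^{1 − 6} = 12650 · 1/32 = 6325/16.
Numerically: E[X] ≈ 395.312500.

E[X] = C(25,4)·2^(1−C(4,2)) = 6325/16 ≈ 395.312500.


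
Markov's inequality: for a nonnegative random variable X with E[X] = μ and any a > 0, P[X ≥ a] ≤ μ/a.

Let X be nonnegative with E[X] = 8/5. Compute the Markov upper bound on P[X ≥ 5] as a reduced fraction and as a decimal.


μ = E[X] = 8/5, a = 5.
Markov: P[X ≥ 5] ≤ μ/a = (8/5)/5 = 8/25.
Numerically: ≈ 0.320.
(Since a = 5 > μ = 1.600, the bound 8/25 is < 1 and informative.)

P[X ≥ 5] ≤ 8/25 ≈ 0.320.


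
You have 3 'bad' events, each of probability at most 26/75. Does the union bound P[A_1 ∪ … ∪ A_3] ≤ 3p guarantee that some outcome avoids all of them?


Union bound: P[∪_{i=1}^{3} A_i] ≤ Σ_i P[A_i] ≤ 3·p = 3·(26/75) = 26/25.
Numerically: 26/25 ≈ 1.0400.
Is 26/25 < 1? NO.
Since the bound 26/25 is ≥ 1, the union bound is uninformative here; it does NOT by itself certify existence.

3·p = 26/25 ≈ 1.0400; existence NOT certified by the union bound.


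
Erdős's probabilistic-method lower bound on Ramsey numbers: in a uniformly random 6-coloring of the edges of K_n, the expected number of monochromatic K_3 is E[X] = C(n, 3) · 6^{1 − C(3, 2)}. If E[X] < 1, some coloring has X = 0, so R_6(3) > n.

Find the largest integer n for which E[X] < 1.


We need C(n, 3) · 6^{1 − 3} < 1, i.e. C(n, 3) < 6^{3 − 1} = 36.
Check values of n near the boundary:
  n = 3: C(3, 3) = 1; 1 < 36? YES
  n = 4: C(4, 3) = 4; 4 < 36? YES
  n = 5: C(5, 3) = 10; 10 < 36? YES
  n = 6: C(6, 3) = 20; 20 < 36? YES
  n = 7: C(7, 3) = 35; 35 < 36? YES
  n = 8: C(8, 3) = 56; 56 < 36? NO
  n = 9: C(9, 3) = 84; 84 < 36? NO
The largest n with C(n, 3) < 36 is n = 7 (where E[X] = 35/36 ≈ 0.972222). Hence R_6(3) > 7, i.e. R_6(3) ≥ 8.

Largest n = 7; hence R_6(3) > 7.


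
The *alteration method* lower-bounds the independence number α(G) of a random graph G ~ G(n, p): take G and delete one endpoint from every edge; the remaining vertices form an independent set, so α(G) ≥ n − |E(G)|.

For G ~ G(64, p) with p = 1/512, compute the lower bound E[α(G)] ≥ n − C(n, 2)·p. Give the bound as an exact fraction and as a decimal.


E[|E(G)|] = C(64, 2)·p = 2016 · (1/512) = 63/16.
E[α(G)] ≥ n − E[|E(G)|] = 64 − 63/16 = 961/16.
Numerically: ≈ 60.062500.
(This is only a lower bound; the true E[α(G)] may be larger.)

E[α(G)] ≥ 961/16 ≈ 60.062500.


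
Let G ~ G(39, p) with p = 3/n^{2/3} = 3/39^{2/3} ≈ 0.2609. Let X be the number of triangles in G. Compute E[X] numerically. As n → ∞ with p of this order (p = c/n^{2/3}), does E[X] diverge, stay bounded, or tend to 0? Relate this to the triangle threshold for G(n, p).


Number of potential triangles: C(39, 3) = 9139.
Each occurs with probability p³ ≈ (0.2609)³ ≈ 1.775148e-02.
By linearity: E[X] = C(39, 3)·p³ ≈ 9139 · 1.775148e-02 ≈ 162.2308.
Since α = 2/3 < 1, p = c/n^{2/3} ≫ 1/n is above the triangle threshold p ~ 1/n. Asymptotically E[X] ~ (c³/6)·n^{3(1−α)} = (3³/6)·n^{1} → ∞; triangles are abundant w.h.p.

E[X] ≈ 162.2308; in regime p = Θ(1/n^{2/3}) E[X] diverges (above the triangle threshold p ~ 1/n).


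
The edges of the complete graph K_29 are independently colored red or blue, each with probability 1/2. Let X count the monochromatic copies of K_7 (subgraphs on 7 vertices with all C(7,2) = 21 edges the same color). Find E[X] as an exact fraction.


Let X = Σ_S X_S over the C(29, 7) = 1560780 subsets S of size 7, where X_S = 1 if the K_7 on S is monochromatic.
For a fixed S, the K_7 on S has C(7, 2) = 21 edges. P[all 21 edges red] = (1/2)^21, and likewise for blue, so P[monochromatic] = 2·(1/2)^21 = 2^{1 − 21} = 1/1048576.
By linearity of expectation: E[X] = C(29, 7) · 2^{1 − 21} = 1560780 · 1/1048576 = 390195/262144.
Numerically: E[X] ≈ 1.4885.

E[X] = C(29,7)·2^(1−C(7,2)) = 390195/262144 ≈ 1.4885.


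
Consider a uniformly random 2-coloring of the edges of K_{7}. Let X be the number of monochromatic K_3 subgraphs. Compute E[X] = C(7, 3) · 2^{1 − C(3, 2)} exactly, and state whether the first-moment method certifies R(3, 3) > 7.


E[X] = C(7, 3) · 2^{1 − 3} = 35 · 2^{−2} = 35/4.
As a reduced fraction: E[X] = 35/4 ≈ 8.75000.
Is E[X] < 1? NO.
Since E[X] ≥ 1, the first-moment bound is inconclusive at n = 7; it does NOT by itself certify R(3, 3) > 7.

E[X] = 35/4 ≈ 8.75000; E[X] ≥ 1; first-moment method inconclusive here.


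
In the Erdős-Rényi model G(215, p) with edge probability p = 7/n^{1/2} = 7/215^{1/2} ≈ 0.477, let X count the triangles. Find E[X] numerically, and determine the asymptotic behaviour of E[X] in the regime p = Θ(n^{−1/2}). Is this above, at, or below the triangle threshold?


Number of potential triangles: C(215, 3) = 1633355.
Each occurs with probability p³ ≈ (0.477)³ ≈ 1.08802e-01.
By linearity: E[X] = C(215, 3)·p³ ≈ 1633355 · 1.08802e-01 ≈ 177712.107.
Since α = 1/2 < 1, p = c/n^{1/2} ≫ 1/n is above the triangle threshold p ~ 1/n. Asymptotically E[X] ~ (c³/6)·n^{3(1−α)} = (7³/6)·n^{1.5} → ∞; triangles are abundant w.h.p.

E[X] ≈ 177712.107; in regime p = Θ(1/n^{1/2}) E[X] diverges (above the triangle threshold p ~ 1/n).


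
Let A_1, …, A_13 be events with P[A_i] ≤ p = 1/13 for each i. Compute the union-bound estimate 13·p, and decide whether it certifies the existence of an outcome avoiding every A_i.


Union bound: P[∪_{i=1}^{13} A_i] ≤ Σ_i P[A_i] ≤ 13·p = 13·(1/13) = 1.
Numerically: 1 ≈ 1.0000000.
Is 1 < 1? NO.
Since the bound 1 is ≥ 1, the union bound is uninformative here; it does NOT by itself certify existence.

13·p = 1 ≈ 1.0000000; existence NOT certified by the union bound.


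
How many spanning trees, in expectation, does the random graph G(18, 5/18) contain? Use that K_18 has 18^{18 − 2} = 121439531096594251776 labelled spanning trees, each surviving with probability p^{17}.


K_18 has 18^{18 − 2} = 121439531096594251776 labelled spanning trees.
For each such spanning tree H, let X_H = 1 if all 17 edges of H are present in G. Then P[X_H = 1] = p^{17} = (5/18)^{17} = 762939453125/2185911559738696531968.
By linearity of expectation: E[X] = Σ_H E[X_H] = 121439531096594251776 · p^{17} = 121439531096594251776 · 762939453125/2185911559738696531968 = 762939453125/18.
Numerically: E[X] ≈ 4.23855e+10.

E[X] = 121439531096594251776 · (5/18)^{17} = 762939453125/18 ≈ 4.23855e+10.


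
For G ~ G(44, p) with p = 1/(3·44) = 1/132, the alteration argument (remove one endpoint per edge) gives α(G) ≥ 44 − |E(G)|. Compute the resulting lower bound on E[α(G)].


E[|E(G)|] = C(44, 2)·p = 946 · (1/132) = 43/6.
E[α(G)] ≥ n − E[|E(G)|] = 44 − 43/6 = 221/6.
Numerically: ≈ 36.8333.
(This is only a lower bound; the true E[α(G)] may be larger.)

E[α(G)] ≥ 221/6 ≈ 36.8333.


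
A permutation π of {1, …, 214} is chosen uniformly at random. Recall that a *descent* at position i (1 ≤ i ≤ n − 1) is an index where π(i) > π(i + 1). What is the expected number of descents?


Write X = Σ X_I over i = 1, …, 213, with X_I the indicator of one descent.
There are 213 indicators.
For each fixed i, the pair (π(i), π(i+1)) is a uniformly random ordered pair of distinct values from {1, …, 214}; by symmetry P[π(i) > π(i+1)] = 1/2.
By linearity: E[X] = 213 · (1/2) = (214 − 1) · (1/2) = 213/2 ≈ 106.500000.

E[X] = 213/2 = 106.500000.


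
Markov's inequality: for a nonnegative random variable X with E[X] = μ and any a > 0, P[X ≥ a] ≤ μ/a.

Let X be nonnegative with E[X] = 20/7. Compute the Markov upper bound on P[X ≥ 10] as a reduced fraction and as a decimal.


μ = E[X] = 20/7, a = 10.
Markov: P[X ≥ 10] ≤ μ/a = (20/7)/10 = 2/7.
Numerically: ≈ 0.28571.
(Since a = 10 > μ = 2.85714, the bound 2/7 is < 1 and informative.)

P[X ≥ 10] ≤ 2/7 ≈ 0.28571.


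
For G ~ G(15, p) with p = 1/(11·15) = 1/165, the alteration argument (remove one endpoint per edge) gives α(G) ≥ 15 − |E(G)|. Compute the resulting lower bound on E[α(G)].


E[|E(G)|] = C(15, 2)·p = 105 · (1/165) = 7/11.
E[α(G)] ≥ n − E[|E(G)|] = 15 − 7/11 = 158/11.
Numerically: ≈ 14.364.
(This is only a lower bound; the true E[α(G)] may be larger.)

E[α(G)] ≥ 158/11 ≈ 14.364.


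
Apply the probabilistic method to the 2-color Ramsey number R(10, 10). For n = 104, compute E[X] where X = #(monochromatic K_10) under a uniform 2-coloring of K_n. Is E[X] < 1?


E[X] = C(104, 10) · 2^{1 − 45} = 26100986351440 · 2^{−44} = 26100986351440/17592186044416.
As a reduced fraction: E[X] = 1631311646965/1099511627776 ≈ 1.4837.
Is E[X] < 1? NO.
Since E[X] ≥ 1, the first-moment bound is inconclusive at n = 104; it does NOT by itself certify R(10, 10) > 104.

E[X] = 1631311646965/1099511627776 ≈ 1.4837; E[X] ≥ 1; first-moment method inconclusive here.


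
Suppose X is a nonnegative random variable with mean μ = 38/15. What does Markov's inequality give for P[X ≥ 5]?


μ = E[X] = 38/15, a = 5.
Markov: P[X ≥ 5] ≤ μ/a = (38/15)/5 = 38/75.
Numerically: ≈ 0.506667.
(Since a = 5 > μ = 2.533333, the bound 38/75 is < 1 and informative.)

P[X ≥ 5] ≤ 38/75 ≈ 0.506667.


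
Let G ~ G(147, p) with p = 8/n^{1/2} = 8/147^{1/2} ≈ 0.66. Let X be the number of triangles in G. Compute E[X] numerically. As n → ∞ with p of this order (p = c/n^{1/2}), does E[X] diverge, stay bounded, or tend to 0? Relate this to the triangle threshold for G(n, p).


Number of potential triangles: C(147, 3) = 518665.
Each occurs with probability p³ ≈ (0.66)³ ≈ 2.87272e-01.
By linearity: E[X] = C(147, 3)·p³ ≈ 518665 · 2.87272e-01 ≈ 148998.159.
Since α = 1/2 < 1, p = c/n^{1/2} ≫ 1/n is above the triangle threshold p ~ 1/n. Asymptotically E[X] ~ (c³/6)·n^{3(1−α)} = (8³/6)·n^{1.5} → ∞; triangles are abundant w.h.p.

E[X] ≈ 148998.159; in regime p = Θ(1/n^{1/2}) E[X] diverges (above the triangle threshold p ~ 1/n).
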